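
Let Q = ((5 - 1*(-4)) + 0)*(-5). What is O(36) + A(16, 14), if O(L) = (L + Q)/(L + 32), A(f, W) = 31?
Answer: 2099/68 ≈ 30.868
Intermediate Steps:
Q = -45 (Q = ((5 + 4) + 0)*(-5) = (9 + 0)*(-5) = 9*(-5) = -45)
O(L) = (-45 + L)/(32 + L) (O(L) = (L - 45)/(L + 32) = (-45 + L)/(32 + L))
O(36) + A(16, 14) = (-45 + 36)/(32 + 36) + 31 = -9/68 + 31 = 2099/68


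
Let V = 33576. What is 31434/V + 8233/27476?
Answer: 23752329/19219462 ≈ 1.2358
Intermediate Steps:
31434/V + 8233/27476 = 31434/33576 + 8233/27476 = 31434*(1/33576) + 8233*(1/27476) = 5239/5596 + 8233/27476 = 23752329/19219462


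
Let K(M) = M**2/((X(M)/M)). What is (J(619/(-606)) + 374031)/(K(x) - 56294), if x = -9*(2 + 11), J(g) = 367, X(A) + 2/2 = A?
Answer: -44178964/5041079 ≈ -8.7638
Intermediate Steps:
X(A) = -1 + A
x = -117 (x = -9*13 = -117)
K(M) = M**3/(-1 + M) (K(M) = M**2/(((-1 + M)/M)) = M**2*(M/(-1 + M)) = M**3/(-1 + M))
(J(619/(-606)) + 374031)/(K(x) - 56294) = (367 + 374031)/((-117)**3/(-1 - 117) - 56294) = 374398/(-1601613/(-118) - 56294) = 374398/(-1601613*(-1/118) - 56294) = 374398/(1601613/118 - 56294) = 374398/(-5041079/118) = 374398*(-118/5041079) = -44178964/5041079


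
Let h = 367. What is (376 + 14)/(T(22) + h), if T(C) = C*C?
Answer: 390/851 ≈ 0.45828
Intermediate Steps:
T(C) = C**2
(376 + 14)/(T(22) + h) = (376 + 14)/(22**2 + 367) = 390/(484 + 367) = 390/851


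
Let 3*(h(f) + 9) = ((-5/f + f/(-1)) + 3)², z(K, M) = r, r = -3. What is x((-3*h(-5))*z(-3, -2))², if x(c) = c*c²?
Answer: 18075490334784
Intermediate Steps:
z(K, M) = -3
h(f) = -9 + (3 - f - 5/f)²/3 (h(f) = -9 + ((-5/f + f/(-1)) + 3)²/3 = -9 + ((-5/f + f*(-1)) + 3)²/3 = -9 + ((-5/f - f) + 3)²/3 = -9 + ((-f - 5/f) + 3)²/3 = -9 + (3 - f - 5/f)²/3)
x(c) = c³
x((-3*h(-5))*z(-3, -2))² = ((-3*(-9 + (⅓)*(5 + (-5)² - 3*(-5))²/(-5)²)*(-3))³)² = ((-3*(-9 + (⅓)*(1/25)*(5 + 25 + 15)²)*(-3))³)² = ((-3*(-9 + (⅓)*(1/25)*45²)*(-3))³)² = ((-3*(-9 + (⅓)*(1/25)*2025)*(-3))³)² = ((-3*(-9 + 27)*(-3))³)² = ((-3*18*(-3))³)² = ((-54*(-3))³)² = (162³)² = 4251528² = 18075490334784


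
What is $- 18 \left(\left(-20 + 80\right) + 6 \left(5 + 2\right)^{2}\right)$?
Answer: $-6372$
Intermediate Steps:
$- 18 \left(\left(-20 + 80\right) + 6 \left(5 + 2\right)^{2}\right) = - 18 \left(60 + 6 \cdot 7^{2}\right) = - 18 \left(60 + 6 \cdot 49\right) = - 18 \left(60 + 294\right) = \left(-18\right) 354 = -6372$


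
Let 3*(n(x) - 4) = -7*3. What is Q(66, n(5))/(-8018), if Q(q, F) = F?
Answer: 3/8018 ≈ 0.00037416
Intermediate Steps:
n(x) = -3 (n(x) = 4 + (-7*3)/3 = 4 + (⅓)*(-21) = 4 - 7 = -3)
Q(66, n(5))/(-8018) = -3/(-8018) = -3*(-1/8018) = 3/8018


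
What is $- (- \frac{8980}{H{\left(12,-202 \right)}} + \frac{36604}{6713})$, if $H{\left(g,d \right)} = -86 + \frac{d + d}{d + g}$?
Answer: $- \frac{1504630243}{13372296} \approx -112.52$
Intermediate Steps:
$H{\left(g,d \right)} = -86 + \frac{2 d}{d + g}$
$- (- \frac{8980}{H{\left(12,-202 \right)}} + \frac{36604}{6713}) = - (- \frac{8980}{2 \frac{1}{-202 + 12} \left(\left(-43\right) 12 - -8484\right)} + \frac{36604}{6713}) = - (- \frac{8980}{2 \frac{1}{-190} \left(-516 + 8484\right)} + 36604 \cdot \frac{1}{6713}) = - (- \frac{8980}{2 \left(- \frac{1}{190}\right) 7968} + \frac{36604}{6713}) = - (- \frac{8980}{- \frac{7968}{95}} + \frac{36604}{6713}) = - (\left(-8980\right) \left(- \frac{95}{7968}\right) + \frac{36604}{6713}) = - (\frac{213275}{1992} + \frac{36604}{6713}) = \left(-1\right) \frac{1504630243}{13372296} = - \frac{1504630243}{13372296}$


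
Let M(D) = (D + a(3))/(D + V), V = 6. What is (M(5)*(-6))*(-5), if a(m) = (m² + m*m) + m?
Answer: 780/11 ≈ 70.909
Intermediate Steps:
a(m) = m + 2*m² (a(m) = (m² + m²) + m = 2*m² + m = m + 2*m²)
M(D) = (21 + D)/(6 + D) (M(D) = (D + 3*(1 + 2*3))/(D + 6) = (D + 3*(1 + 6))/(6 + D) = (D + 3*7)/(6 + D) = (D + 21)/(6 + D) = (21 + D)/(6 + D))
(M(5)*(-6))*(-5) = (((21 + 5)/(6 + 5))*(-6))*(-5) = ((26/11)*(-6))*(-5) = -156/11*(-5) = 780/11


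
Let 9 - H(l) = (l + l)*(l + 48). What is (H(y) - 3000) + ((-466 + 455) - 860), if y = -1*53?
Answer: -4392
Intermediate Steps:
y = -53
H(l) = 9 - 2*l*(48 + l) (H(l) = 9 - (l + l)*(l + 48) = 9 - 2*l*(48 + l))
(H(y) - 3000) + ((-466 + 455) - 860) = ((9 - 96*(-53) - 2*(-53)²) - 3000) + ((-466 + 455) - 860) = ((9 + 5088 - 2*2809) - 3000) + (-11 - 860) = ((9 + 5088 - 5618) - 3000) - 871 = (-521 - 3000) - 871 = -3521 - 871 = -4392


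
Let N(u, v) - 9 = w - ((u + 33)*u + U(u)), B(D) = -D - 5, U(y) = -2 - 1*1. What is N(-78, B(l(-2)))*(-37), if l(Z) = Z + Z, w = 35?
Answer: 128131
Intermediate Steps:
U(y) = -3 (U(y) = -2 - 1 = -3)
l(Z) = 2*Z
B(D) = -5 - D
N(u, v) = 47 - u*(33 + u) (N(u, v) = 9 + (35 - ((u + 33)*u - 3)) = 9 + (35 - ((33 + u)*u - 3)) = 9 + (35 - (u*(33 + u) - 3)) = 9 + (35 - (-3 + u*(33 + u))) = 9 + (35 + (3 - u*(33 + u))) = 9 + (38 - u*(33 + u)) = 47 - u*(33 + u))
N(-78, B(l(-2)))*(-37) = (47 - 1*(-78)² - 33*(-78))*(-37) = (47 - 1*6084 + 2574)*(-37) = (47 - 6084 + 2574)*(-37) = -3463*(-37) = 128131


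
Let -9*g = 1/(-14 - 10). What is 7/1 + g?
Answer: 1513/216 ≈ 7.0046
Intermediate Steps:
g = 1/216 (g = -1/(9*(-14 - 10)) = -⅑/(-24) = -⅑*(-1/24) = 1/216 ≈ 0.0046296)
7/1 + g = 7/1 + 1/216 = 1*7 + 1/216 = 7 + 1/216 = 1513/216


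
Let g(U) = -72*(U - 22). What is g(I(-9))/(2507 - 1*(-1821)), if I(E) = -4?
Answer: 234/541 ≈ 0.43253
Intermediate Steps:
g(U) = 1584 - 72*U (g(U) = -72*(-22 + U) = 1584 - 72*U)
g(I(-9))/(2507 - 1*(-1821)) = (1584 - 72*(-4))/(2507 - 1*(-1821)) = (1584 + 288)/(2507 + 1821) = 1872/4328 = 1872*(1/4328) = 234/541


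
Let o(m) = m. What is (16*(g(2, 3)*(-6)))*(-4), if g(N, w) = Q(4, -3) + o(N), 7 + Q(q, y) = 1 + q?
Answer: 0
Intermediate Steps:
Q(q, y) = -6 + q (Q(q, y) = -7 + (1 + q) = -6 + q)
g(N, w) = -2 + N (g(N, w) = (-6 + 4) + N = -2 + N)
(16*(g(2, 3)*(-6)))*(-4) = (16*((-2 + 2)*(-6)))*(-4) = (16*(0*(-6)))*(-4) = (16*0)*(-4) = 0*(-4) = 0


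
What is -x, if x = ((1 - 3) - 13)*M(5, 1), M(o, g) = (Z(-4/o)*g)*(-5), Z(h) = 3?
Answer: -225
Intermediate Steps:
M(o, g) = -15*g (M(o, g) = (3*g)*(-5) = -15*g)
x = 225 (x = ((1 - 3) - 13)*(-15*1) = (-2 - 13)*(-15) = -15*(-15) = 225)
-x = -1*225 = -225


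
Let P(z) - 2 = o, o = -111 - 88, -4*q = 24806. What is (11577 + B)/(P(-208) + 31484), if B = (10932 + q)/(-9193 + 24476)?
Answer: 353872043/956318442 ≈ 0.37004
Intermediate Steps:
q = -12403/2 (q = -¼*24806 = -12403/2 ≈ -6201.5)
o = -199
P(z) = -197 (P(z) = 2 - 199 = -197)
B = 9461/30566 (B = (10932 - 12403/2)/(-9193 + 24476) = (9461/2)/15283 = (9461/2)*(1/15283) = 9461/30566 ≈ 0.30953)
(11577 + B)/(P(-208) + 31484) = (11577 + 9461/30566)/(-197 + 31484) = (353872043/30566)/31287 = (353872043/30566)*(1/31287) = 353872043/956318442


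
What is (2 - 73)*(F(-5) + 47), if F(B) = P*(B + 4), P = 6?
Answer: -2911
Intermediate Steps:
F(B) = 24 + 6*B (F(B) = 6*(B + 4) = 6*(4 + B) = 24 + 6*B)
(2 - 73)*(F(-5) + 47) = (2 - 73)*((24 + 6*(-5)) + 47) = -71*((24 - 30) + 47) = -71*(-6 + 47) = -71*41 = -2911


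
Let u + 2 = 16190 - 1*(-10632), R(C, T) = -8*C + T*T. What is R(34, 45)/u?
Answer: 1753/26820 ≈ 0.065362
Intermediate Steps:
R(C, T) = T² - 8*C (R(C, T) = -8*C + T² = T² - 8*C)
u = 26820 (u = -2 + (16190 - 1*(-10632)) = -2 + (16190 + 10632) = -2 + 26822 = 26820)
R(34, 45)/u = (45² - 8*34)/26820 = (2025 - 272)*(1/26820) = 1753*(1/26820) = 1753/26820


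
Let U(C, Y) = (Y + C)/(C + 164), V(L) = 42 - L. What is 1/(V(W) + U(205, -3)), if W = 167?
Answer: -369/45923 ≈ -0.0080352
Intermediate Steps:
U(C, Y) = (C + Y)/(164 + C)
1/(V(W) + U(205, -3)) = 1/((42 - 1*167) + (205 - 3)/(164 + 205)) = 1/((42 - 167) + 202/369) = 1/(-125 + (1/369)*202) = 1/(-125 + 202/369) = 1/(-45923/369) = -369/45923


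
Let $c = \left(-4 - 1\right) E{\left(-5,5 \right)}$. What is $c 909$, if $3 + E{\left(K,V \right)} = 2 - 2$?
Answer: $13635$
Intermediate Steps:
$E{\left(K,V \right)} = -3$ ($E{\left(K,V \right)} = -3 + \left(2 - 2\right) = -3 + 0 = -3$)
$c = 15$ ($c = \left(-4 - 1\right) \left(-3\right) = \left(-5\right) \left(-3\right) = 15$)
$c 909 = 15 \cdot 909 = 13635$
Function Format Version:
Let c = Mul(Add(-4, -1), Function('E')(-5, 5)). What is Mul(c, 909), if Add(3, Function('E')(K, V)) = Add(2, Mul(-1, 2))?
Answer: 13635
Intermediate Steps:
Function('E')(K, V) = -3 (Function('E')(K, V) = Add(-3, Add(2, Mul(-1, 2))) = Add(-3, Add(2, -2)) = Add(-3, 0) = -3)
c = 15 (c = Mul(Add(-4, -1), -3) = Mul(-5, -3) = 15)
Mul(c, 909) = Mul(15, 909) = 13635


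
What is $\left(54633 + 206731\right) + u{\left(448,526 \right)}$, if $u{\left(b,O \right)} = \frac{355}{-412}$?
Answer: $\frac{107681613}{412} \approx 2.6136 \cdot 10^{5}$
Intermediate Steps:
$u{\left(b,O \right)} = - \frac{355}{412}$ ($u{\left(b,O \right)} = 355 \left(- \frac{1}{412}\right) = - \frac{355}{412}$)
$\left(54633 + 206731\right) + u{\left(448,526 \right)} = \left(54633 + 206731\right) - \frac{355}{412} = 261364 - \frac{355}{412} = \frac{107681613}{412}$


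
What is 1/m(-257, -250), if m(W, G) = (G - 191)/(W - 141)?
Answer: 398/441 ≈ 0.90249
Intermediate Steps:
m(W, G) = (-191 + G)/(-141 + W)
1/m(-257, -250) = 1/((-191 - 250)/(-141 - 257)) = 1/(-441/(-398)) = 1/(-1/398*(-441)) = 1/(441/398) = 398/441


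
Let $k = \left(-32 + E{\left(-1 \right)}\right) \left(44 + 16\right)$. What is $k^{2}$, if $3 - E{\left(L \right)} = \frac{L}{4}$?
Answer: $2975625$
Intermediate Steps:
$E{\left(L \right)} = 3 - \frac{L}{4}$
$k = -1725$ ($k = \left(-32 + \left(3 - - \frac{1}{4}\right)\right) \left(44 + 16\right) = \left(-32 + \left(3 + \frac{1}{4}\right)\right) 60 = \left(-32 + \frac{13}{4}\right) 60 = \left(- \frac{115}{4}\right) 60 = -1725$)
$k^{2} = \left(-1725\right)^{2} = 2975625$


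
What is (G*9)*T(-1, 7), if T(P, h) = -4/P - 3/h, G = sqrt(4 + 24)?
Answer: 450*sqrt(7)/7 ≈ 170.08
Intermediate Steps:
G = 2*sqrt(7) (G = sqrt(28) = 2*sqrt(7) ≈ 5.2915)
(G*9)*T(-1, 7) = ((2*sqrt(7))*9)*(-4/(-1) - 3/7) = (18*sqrt(7))*(-4*(-1) - 3*1/7) = (18*sqrt(7))*(4 - 3/7) = (18*sqrt(7))*(25/7) = 450*sqrt(7)/7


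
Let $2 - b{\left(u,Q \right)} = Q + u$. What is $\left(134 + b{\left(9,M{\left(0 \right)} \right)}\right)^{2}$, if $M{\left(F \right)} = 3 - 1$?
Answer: $15625$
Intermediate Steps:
$M{\left(F \right)} = 2$ ($M{\left(F \right)} = 3 - 1 = 2$)
$b{\left(u,Q \right)} = 2 - Q - u$ ($b{\left(u,Q \right)} = 2 - \left(Q + u\right) = 2 - Q - u$)
$\left(134 + b{\left(9,M{\left(0 \right)} \right)}\right)^{2} = \left(134 - 9\right)^{2} = 125^{2} = 15625$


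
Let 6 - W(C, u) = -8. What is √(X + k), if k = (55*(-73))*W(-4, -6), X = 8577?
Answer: I*√47633 ≈ 218.25*I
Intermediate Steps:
W(C, u) = 14 (W(C, u) = 6 - 1*(-8) = 6 + 8 = 14)
k = -56210 (k = (55*(-73))*14 = -4015*14 = -56210)
√(X + k) = √(8577 - 56210) = √(-47633) = I*√47633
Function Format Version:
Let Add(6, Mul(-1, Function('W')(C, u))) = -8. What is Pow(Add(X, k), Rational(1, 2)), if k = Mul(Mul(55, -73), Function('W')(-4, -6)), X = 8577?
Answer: Mul(I, Pow(47633, Rational(1, 2))) ≈ Mul(218.25, I)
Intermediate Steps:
Function('W')(C, u) = 14 (Function('W')(C, u) = Add(6, Mul(-1, -8)) = Add(6, 8) = 14)
k = -56210 (k = Mul(Mul(55, -73), 14) = Mul(-4015, 14) = -56210)
Pow(Add(X, k), Rational(1, 2)) = Pow(Add(8577, -56210), Rational(1, 2)) = Pow(-47633, Rational(1, 2)) = Mul(I, Pow(47633, Rational(1, 2)))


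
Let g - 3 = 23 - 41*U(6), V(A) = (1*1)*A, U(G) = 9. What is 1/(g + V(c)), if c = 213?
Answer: -1/130 ≈ -0.0076923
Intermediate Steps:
V(A) = A (V(A) = 1*A = A)
g = -343 (g = 3 + (23 - 41*9) = 3 + (23 - 369) = 3 - 346 = -343)
1/(g + V(c)) = 1/(-343 + 213) = 1/(-130) = -1/130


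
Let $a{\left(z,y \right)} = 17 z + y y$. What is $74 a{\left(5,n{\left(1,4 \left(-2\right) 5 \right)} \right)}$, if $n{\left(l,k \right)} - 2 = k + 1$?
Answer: $107596$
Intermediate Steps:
$n{\left(l,k \right)} = 3 + k$ ($n{\left(l,k \right)} = 2 + \left(k + 1\right) = 2 + \left(1 + k\right) = 3 + k$)
$a{\left(z,y \right)} = y^{2} + 17 z$ ($a{\left(z,y \right)} = 17 z + y^{2} = y^{2} + 17 z$)
$74 a{\left(5,n{\left(1,4 \left(-2\right) 5 \right)} \right)} = 74 \left(\left(3 + 4 \left(-2\right) 5\right)^{2} + 17 \cdot 5\right) = 74 \left(\left(3 - 40\right)^{2} + 85\right) = 74 \left(\left(-37\right)^{2} + 85\right) = 74 \left(1369 + 85\right) = 74 \cdot 1454 = 107596$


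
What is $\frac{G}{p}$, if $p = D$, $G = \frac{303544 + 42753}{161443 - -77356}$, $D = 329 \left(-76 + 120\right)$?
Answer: $\frac{49471}{493836332} \approx 0.00010018$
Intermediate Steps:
$D = 14476$ ($D = 329 \cdot 44 = 14476$)
$G = \frac{346297}{238799}$ ($G = \frac{346297}{161443 + 77356} = \frac{346297}{238799} \approx 1.4502$)
$p = 14476$
$\frac{G}{p} = \frac{346297}{238799 \cdot 14476} = \frac{346297}{238799} \cdot \frac{1}{14476} = \frac{49471}{493836332}$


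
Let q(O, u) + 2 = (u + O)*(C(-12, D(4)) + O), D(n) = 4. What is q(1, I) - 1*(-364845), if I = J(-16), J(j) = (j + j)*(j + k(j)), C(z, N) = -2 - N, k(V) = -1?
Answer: 362118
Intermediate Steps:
J(j) = 2*j*(-1 + j) (J(j) = (j + j)*(j - 1) = (2*j)*(-1 + j) = 2*j*(-1 + j))
I = 544 (I = 2*(-16)*(-1 - 16) = 2*(-16)*(-17) = 544)
q(O, u) = -2 + (-6 + O)*(O + u) (q(O, u) = -2 + (u + O)*((-2 - 1*4) + O) = -2 + (O + u)*((-2 - 4) + O) = -2 + (O + u)*(-6 + O) = -2 + (-6 + O)*(O + u))
q(1, I) - 1*(-364845) = (-2 + 1² - 6*1 - 6*544 + 1*544) - 1*(-364845) = (-2 + 1 - 6 - 3264 + 544) + 364845 = -2727 + 364845 = 362118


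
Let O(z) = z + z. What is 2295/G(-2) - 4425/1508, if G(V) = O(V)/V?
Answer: 1726005/1508 ≈ 1144.6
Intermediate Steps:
O(z) = 2*z
G(V) = 2 (G(V) = (2*V)/V = 2)
2295/G(-2) - 4425/1508 = 2295/2 - 4425/1508 = 1726005/1508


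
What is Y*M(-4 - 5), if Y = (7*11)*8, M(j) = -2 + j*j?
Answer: 48664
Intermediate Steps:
M(j) = -2 + j**2
Y = 616 (Y = 77*8 = 616)
Y*M(-4 - 5) = 616*(-2 + (-4 - 5)**2) = 616*(-2 + (-9)**2) = 616*(-2 + 81) = 616*79 = 48664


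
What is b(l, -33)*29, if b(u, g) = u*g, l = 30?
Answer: -28710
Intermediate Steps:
b(u, g) = g*u
b(l, -33)*29 = -33*30*29 = -990*29 = -28710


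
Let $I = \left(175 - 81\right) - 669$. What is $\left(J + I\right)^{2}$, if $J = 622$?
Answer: $2209$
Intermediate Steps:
$I = -575$ ($I = \left(175 - 81\right) - 669 = 94 - 669 = -575$)
$\left(J + I\right)^{2} = \left(622 - 575\right)^{2} = 47^{2} = 2209$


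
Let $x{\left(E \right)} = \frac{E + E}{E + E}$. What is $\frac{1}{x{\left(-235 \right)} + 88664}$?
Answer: $\frac{1}{88665} \approx 1.1278 \cdot 10^{-5}$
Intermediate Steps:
$x{\left(E \right)} = 1$ ($x{\left(E \right)} = \frac{2 E}{2 E} = 2 E \frac{1}{2 E} = 1$)
$\frac{1}{x{\left(-235 \right)} + 88664} = \frac{1}{1 + 88664} = \frac{1}{88665}$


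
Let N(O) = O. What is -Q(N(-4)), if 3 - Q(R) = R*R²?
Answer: -67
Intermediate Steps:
Q(R) = 3 - R³ (Q(R) = 3 - R*R² = 3 - R³)
-Q(N(-4)) = -(3 - 1*(-4)³) = -(3 - 1*(-64)) = -(3 + 64) = -1*67 = -67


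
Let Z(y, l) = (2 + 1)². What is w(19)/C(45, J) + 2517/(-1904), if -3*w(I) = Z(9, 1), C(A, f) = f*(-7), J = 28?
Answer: -17415/13328 ≈ -1.3066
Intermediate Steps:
Z(y, l) = 9 (Z(y, l) = 3² = 9)
C(A, f) = -7*f
w(I) = -3 (w(I) = -⅓*9 = -3)
w(19)/C(45, J) + 2517/(-1904) = -3/((-7*28)) + 2517/(-1904) = -3/(-196) + 2517*(-1/1904) = -3*(-1/196) - 2517/1904 = 3/196 - 2517/1904 = -17415/13328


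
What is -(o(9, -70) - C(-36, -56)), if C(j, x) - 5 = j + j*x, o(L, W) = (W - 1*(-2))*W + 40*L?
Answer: -3135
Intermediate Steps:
o(L, W) = 40*L + W*(2 + W) (o(L, W) = (W + 2)*W + 40*L = (2 + W)*W + 40*L = W*(2 + W) + 40*L = 40*L + W*(2 + W))
C(j, x) = 5 + j + j*x (C(j, x) = 5 + (j + j*x) = 5 + j + j*x)
-(o(9, -70) - C(-36, -56)) = -(((-70)**2 + 2*(-70) + 40*9) - (5 - 36 - 36*(-56))) = -((4900 - 140 + 360) - (5 - 36 + 2016)) = -(5120 - 1*1985) = -(5120 - 1985) = -1*3135 = -3135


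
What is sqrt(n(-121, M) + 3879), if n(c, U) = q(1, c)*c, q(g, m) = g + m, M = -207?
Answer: sqrt(18399) ≈ 135.64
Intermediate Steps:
n(c, U) = c*(1 + c) (n(c, U) = (1 + c)*c = c*(1 + c))
sqrt(n(-121, M) + 3879) = sqrt(-121*(1 - 121) + 3879) = sqrt(-121*(-120) + 3879) = sqrt(14520 + 3879) = sqrt(18399)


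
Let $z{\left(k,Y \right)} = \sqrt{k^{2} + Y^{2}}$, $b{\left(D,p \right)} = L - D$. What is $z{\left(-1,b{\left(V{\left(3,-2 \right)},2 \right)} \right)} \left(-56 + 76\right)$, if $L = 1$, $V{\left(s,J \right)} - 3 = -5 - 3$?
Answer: $20 \sqrt{37} \approx 121.66$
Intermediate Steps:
$V{\left(s,J \right)} = -5$ ($V{\left(s,J \right)} = 3 - 8 = -5$)
$b{\left(D,p \right)} = 1 - D$
$z{\left(k,Y \right)} = \sqrt{Y^{2} + k^{2}}$
$z{\left(-1,b{\left(V{\left(3,-2 \right)},2 \right)} \right)} \left(-56 + 76\right) = \sqrt{\left(1 - -5\right)^{2} + \left(-1\right)^{2}} \left(-56 + 76\right) = \sqrt{\left(1 + 5\right)^{2} + 1} \cdot 20 = \sqrt{6^{2} + 1} \cdot 20 = \sqrt{36 + 1} \cdot 20 = \sqrt{37} \cdot 20 = 20 \sqrt{37}$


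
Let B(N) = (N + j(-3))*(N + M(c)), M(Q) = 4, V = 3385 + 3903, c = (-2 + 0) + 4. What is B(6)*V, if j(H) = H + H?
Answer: 0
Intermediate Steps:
c = 2 (c = -2 + 4 = 2)
V = 7288
j(H) = 2*H
B(N) = (-6 + N)*(4 + N) (B(N) = (N + 2*(-3))*(N + 4) = (N - 6)*(4 + N) = (-6 + N)*(4 + N))
B(6)*V = (-24 + 6**2 - 2*6)*7288 = (-24 + 36 - 12)*7288 = 0*7288 = 0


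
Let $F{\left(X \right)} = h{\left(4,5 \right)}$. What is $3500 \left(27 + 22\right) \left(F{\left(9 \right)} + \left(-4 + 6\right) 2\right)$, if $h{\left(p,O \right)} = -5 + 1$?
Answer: $0$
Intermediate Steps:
$h{\left(p,O \right)} = -4$
$F{\left(X \right)} = -4$
$3500 \left(27 + 22\right) \left(F{\left(9 \right)} + \left(-4 + 6\right) 2\right) = 3500 \left(27 + 22\right) \left(-4 + \left(-4 + 6\right) 2\right) = 3500 \cdot 49 \left(-4 + 2 \cdot 2\right) = 3500 \cdot 49 \left(-4 + 4\right) = 3500 \cdot 49 \cdot 0 = 3500 \cdot 0 = 0$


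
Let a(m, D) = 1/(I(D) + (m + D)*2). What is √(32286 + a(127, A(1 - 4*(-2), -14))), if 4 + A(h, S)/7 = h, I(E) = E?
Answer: 5*√166442093/359 ≈ 179.68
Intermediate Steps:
A(h, S) = -28 + 7*h
a(m, D) = 1/(2*m + 3*D) (a(m, D) = 1/(D + (m + D)*2) = 1/(D + (D + m)*2) = 1/(D + (2*D + 2*m)) = 1/(2*m + 3*D))
√(32286 + a(127, A(1 - 4*(-2), -14))) = √(32286 + 1/(2*127 + 3*(-28 + 7*(1 - 4*(-2))))) = √(32286 + 1/(254 + 3*(-28 + 7*(1 + 8)))) = √(32286 + 1/(254 + 3*(-28 + 7*9))) = √(32286 + 1/(254 + 3*(-28 + 63))) = √(32286 + 1/(254 + 3*35)) = √(32286 + 1/(254 + 105)) = √(32286 + 1/359) = √(11590675/359) = 5*√166442093/359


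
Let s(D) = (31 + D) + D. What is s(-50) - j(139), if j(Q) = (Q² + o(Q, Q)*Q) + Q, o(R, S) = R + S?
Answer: -58171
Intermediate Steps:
s(D) = 31 + 2*D
j(Q) = Q + 3*Q² (j(Q) = (Q² + (Q + Q)*Q) + Q = (Q² + (2*Q)*Q) + Q = (Q² + 2*Q²) + Q = 3*Q² + Q = Q + 3*Q²)
s(-50) - j(139) = (31 + 2*(-50)) - 139*(1 + 3*139) = (31 - 100) - 139*(1 + 417) = -69 - 139*418 = -69 - 1*58102 = -69 - 58102 = -58171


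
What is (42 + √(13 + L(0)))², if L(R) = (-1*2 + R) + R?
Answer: (42 + √11)² ≈ 2053.6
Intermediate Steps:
L(R) = -2 + 2*R (L(R) = (-2 + R) + R = -2 + 2*R)
(42 + √(13 + L(0)))² = (42 + √(13 + (-2 + 2*0)))² = (42 + √(13 + (-2 + 0)))² = (42 + √(13 - 2))² = (42 + √11)²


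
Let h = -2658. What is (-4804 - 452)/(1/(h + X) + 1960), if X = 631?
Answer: -10653912/3972919 ≈ -2.6816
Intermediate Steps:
(-4804 - 452)/(1/(h + X) + 1960) = (-4804 - 452)/(1/(-2658 + 631) + 1960) = -5256/(1/(-2027) + 1960) = -5256/(-1/2027 + 1960) = -5256/3972919/2027 = -5256*2027/3972919 = -10653912/3972919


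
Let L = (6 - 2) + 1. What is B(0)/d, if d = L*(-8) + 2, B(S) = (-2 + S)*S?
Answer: 0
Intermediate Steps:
B(S) = S*(-2 + S)
L = 5 (L = 4 + 1 = 5)
d = -38 (d = 5*(-8) + 2 = -40 + 2 = -38)
B(0)/d = (0*(-2 + 0))/(-38) = (0*(-2))*(-1/38) = 0*(-1/38) = 0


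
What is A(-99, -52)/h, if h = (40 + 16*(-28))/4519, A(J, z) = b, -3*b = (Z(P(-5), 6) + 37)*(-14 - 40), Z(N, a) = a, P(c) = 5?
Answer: -582951/68 ≈ -8572.8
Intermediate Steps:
b = 774 (b = -(6 + 37)*(-14 - 40)/3 = -43*(-54)/3 = -⅓*(-2322) = 774)
A(J, z) = 774
h = -408/4519 (h = (40 - 448)*(1/4519) = -408*1/4519 = -408/4519 ≈ -0.090285)
A(-99, -52)/h = 774/(-408/4519) = 774*(-4519/408) = -582951/68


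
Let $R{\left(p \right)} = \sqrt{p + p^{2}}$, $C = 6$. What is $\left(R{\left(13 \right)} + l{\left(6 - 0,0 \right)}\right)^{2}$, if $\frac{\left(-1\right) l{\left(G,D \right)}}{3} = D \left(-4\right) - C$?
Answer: $\left(18 + \sqrt{182}\right)^{2} \approx 991.67$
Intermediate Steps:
$l{\left(G,D \right)} = 18 + 12 D$ ($l{\left(G,D \right)} = - 3 \left(D \left(-4\right) - 6\right) = - 3 \left(- 4 D - 6\right) = - 3 \left(-6 - 4 D\right) = 18 + 12 D$)
$\left(R{\left(13 \right)} + l{\left(6 - 0,0 \right)}\right)^{2} = \left(\sqrt{13 \left(1 + 13\right)} + \left(18 + 12 \cdot 0\right)\right)^{2} = \left(\sqrt{13 \cdot 14} + \left(18 + 0\right)\right)^{2} = \left(\sqrt{182} + 18\right)^{2} = \left(18 + \sqrt{182}\right)^{2}$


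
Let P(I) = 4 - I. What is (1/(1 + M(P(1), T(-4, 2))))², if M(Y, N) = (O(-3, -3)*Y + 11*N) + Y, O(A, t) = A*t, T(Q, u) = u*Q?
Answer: 1/3249 ≈ 0.00030779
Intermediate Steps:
T(Q, u) = Q*u
M(Y, N) = 10*Y + 11*N (M(Y, N) = ((-3*(-3))*Y + 11*N) + Y = (9*Y + 11*N) + Y = 10*Y + 11*N)
(1/(1 + M(P(1), T(-4, 2))))² = (1/(1 + (10*(4 - 1*1) + 11*(-4*2))))² = (1/(1 + (10*(4 - 1) + 11*(-8))))² = (1/(1 + (10*3 - 88)))² = (1/(1 + (30 - 88)))² = (1/(1 - 58))² = (1/(-57))² = (-1/57)² = 1/3249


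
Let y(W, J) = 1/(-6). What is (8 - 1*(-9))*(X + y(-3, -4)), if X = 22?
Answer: 2227/6 ≈ 371.17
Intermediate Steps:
y(W, J) = -1/6
(8 - 1*(-9))*(X + y(-3, -4)) = (8 - 1*(-9))*(22 - 1/6) = (8 + 9)*(131/6) = 17*(131/6) = 2227/6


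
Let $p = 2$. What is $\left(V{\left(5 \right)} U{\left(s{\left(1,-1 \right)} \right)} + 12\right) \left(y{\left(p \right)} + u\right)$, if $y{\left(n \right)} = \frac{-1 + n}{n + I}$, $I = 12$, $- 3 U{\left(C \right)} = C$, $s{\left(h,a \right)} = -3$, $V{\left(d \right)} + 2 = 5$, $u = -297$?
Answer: $- \frac{62355}{14} \approx -4453.9$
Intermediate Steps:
$V{\left(d \right)} = 3$ ($V{\left(d \right)} = -2 + 5 = 3$)
$U{\left(C \right)} = - \frac{C}{3}$
$y{\left(n \right)} = \frac{-1 + n}{12 + n}$ ($y{\left(n \right)} = \frac{-1 + n}{n + 12} = \frac{-1 + n}{12 + n}$)
$\left(V{\left(5 \right)} U{\left(s{\left(1,-1 \right)} \right)} + 12\right) \left(y{\left(p \right)} + u\right) = \left(3 \left(\left(- \frac{1}{3}\right) \left(-3\right)\right) + 12\right) \left(\frac{-1 + 2}{12 + 2} - 297\right) = \left(3 \cdot 1 + 12\right) \left(\frac{1}{14} \cdot 1 - 297\right) = \left(3 + 12\right) \left(\frac{1}{14} \cdot 1 - 297\right) = 15 \left(\frac{1}{14} - 297\right) = 15 \left(- \frac{4157}{14}\right) = - \frac{62355}{14}$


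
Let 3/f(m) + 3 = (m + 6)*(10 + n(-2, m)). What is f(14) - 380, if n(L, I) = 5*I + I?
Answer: -713257/1877 ≈ -380.00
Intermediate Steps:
n(L, I) = 6*I
f(m) = 3/(-3 + (6 + m)*(10 + 6*m)) (f(m) = 3/(-3 + (m + 6)*(10 + 6*m)) = 3/(-3 + (6 + m)*(10 + 6*m)))
f(14) - 380 = 3/(57 + 6*14**2 + 46*14) - 380 = 3/(57 + 6*196 + 644) - 380 = 3/(57 + 1176 + 644) - 380 = 3/1877 - 380 = -713257/1877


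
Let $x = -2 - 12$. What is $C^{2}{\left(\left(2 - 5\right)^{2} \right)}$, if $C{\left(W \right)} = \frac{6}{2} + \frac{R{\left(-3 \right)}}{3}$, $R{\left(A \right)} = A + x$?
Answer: $\frac{64}{9} \approx 7.1111$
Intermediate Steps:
$x = -14$ ($x = -2 - 12 = -14$)
$R{\left(A \right)} = -14 + A$ ($R{\left(A \right)} = A - 14 = -14 + A$)
$C{\left(W \right)} = - \frac{8}{3}$ ($C{\left(W \right)} = \frac{6}{2} + \frac{-14 - 3}{3} = 6 \cdot \frac{1}{2} - \frac{17}{3} = 3 - \frac{17}{3} = - \frac{8}{3}$)
$C^{2}{\left(\left(2 - 5\right)^{2} \right)} = \left(- \frac{8}{3}\right)^{2} = \frac{64}{9}$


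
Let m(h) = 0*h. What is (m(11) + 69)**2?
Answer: 4761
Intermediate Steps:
m(h) = 0
(m(11) + 69)**2 = (0 + 69)**2 = 69**2 = 4761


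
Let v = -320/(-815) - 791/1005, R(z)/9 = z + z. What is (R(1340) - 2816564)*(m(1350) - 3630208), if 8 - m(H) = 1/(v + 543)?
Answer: 225264601000548903865/22221733 ≈ 1.0137e+13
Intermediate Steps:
R(z) = 18*z (R(z) = 9*(z + z) = 9*(2*z) = 18*z)
v = -64613/163815 (v = -320*(-1/815) - 791*1/1005 = 64/163 - 791/1005 = -64613/163815 ≈ -0.39443)
m(H) = 710931641/88886932 (m(H) = 8 - 1/(-64613/163815 + 543) = 8 - 1/88886932/163815 = 8 - 1*163815/88886932 = 8 - 163815/88886932 = 710931641/88886932)
(R(1340) - 2816564)*(m(1350) - 3630208) = (18*1340 - 2816564)*(710931641/88886932 - 3630208) = (24120 - 2816564)*(-322677340710215/88886932) = -2792444*(-322677340710215/88886932) = 225264601000548903865/22221733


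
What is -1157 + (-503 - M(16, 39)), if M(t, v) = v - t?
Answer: -1683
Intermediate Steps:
-1157 + (-503 - M(16, 39)) = -1157 + (-503 - (39 - 1*16)) = -1157 + (-503 - (39 - 16)) = -1157 + (-503 - 1*23) = -1157 + (-503 - 23) = -1157 - 526 = -1683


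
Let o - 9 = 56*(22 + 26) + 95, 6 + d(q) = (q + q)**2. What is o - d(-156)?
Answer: -94546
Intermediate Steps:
d(q) = -6 + 4*q**2 (d(q) = -6 + (q + q)**2 = -6 + (2*q)**2 = -6 + 4*q**2)
o = 2792 (o = 9 + (56*(22 + 26) + 95) = 9 + (56*48 + 95) = 9 + (2688 + 95) = 9 + 2783 = 2792)
o - d(-156) = 2792 - (-6 + 4*(-156)**2) = 2792 - (-6 + 4*24336) = 2792 - (-6 + 97344) = 2792 - 1*97338 = 2792 - 97338 = -94546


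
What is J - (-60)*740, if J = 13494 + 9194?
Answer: 67088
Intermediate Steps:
J = 22688
J - (-60)*740 = 22688 - (-60)*740 = 22688 - 1*(-44400) = 22688 + 44400 = 67088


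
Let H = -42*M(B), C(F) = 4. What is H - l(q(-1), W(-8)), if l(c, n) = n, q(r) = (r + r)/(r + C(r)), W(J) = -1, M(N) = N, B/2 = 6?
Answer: -503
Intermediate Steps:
B = 12 (B = 2*6 = 12)
q(r) = 2*r/(4 + r) (q(r) = (r + r)/(r + 4) = (2*r)/(4 + r) = 2*r/(4 + r))
H = -504 (H = -42*12 = -504)
H - l(q(-1), W(-8)) = -504 - 1*(-1) = -504 + 1 = -503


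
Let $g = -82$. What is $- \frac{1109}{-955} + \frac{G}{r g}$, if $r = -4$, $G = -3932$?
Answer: $- \frac{847827}{78310} \approx -10.827$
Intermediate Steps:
$- \frac{1109}{-955} + \frac{G}{r g} = - \frac{1109}{-955} - \frac{3932}{\left(-4\right) \left(-82\right)} = \left(-1109\right) \left(- \frac{1}{955}\right) - \frac{3932}{328} = \frac{1109}{955} - \frac{983}{82} = - \frac{847827}{78310}$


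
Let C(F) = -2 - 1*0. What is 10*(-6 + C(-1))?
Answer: -80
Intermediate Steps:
C(F) = -2 (C(F) = -2 + 0 = -2)
10*(-6 + C(-1)) = 10*(-6 - 2) = 10*(-8) = -80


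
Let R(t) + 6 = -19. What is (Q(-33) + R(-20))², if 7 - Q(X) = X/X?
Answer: 361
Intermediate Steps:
R(t) = -25 (R(t) = -6 - 19 = -25)
Q(X) = 6 (Q(X) = 7 - X/X = 7 - 1*1 = 7 - 1 = 6)
(Q(-33) + R(-20))² = (6 - 25)² = (-19)² = 361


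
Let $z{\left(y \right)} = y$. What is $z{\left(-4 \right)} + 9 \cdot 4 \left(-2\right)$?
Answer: $-76$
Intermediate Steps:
$z{\left(-4 \right)} + 9 \cdot 4 \left(-2\right) = -4 + 9 \cdot 4 \left(-2\right) = -4 + 9 \left(-8\right) = -4 - 72 = -76$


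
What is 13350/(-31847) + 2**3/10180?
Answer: -33912056/81050615 ≈ -0.41841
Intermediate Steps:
13350/(-31847) + 2**3/10180 = 13350*(-1/31847) + 8*(1/10180) = -13350/31847 + 2/2545 = -33912056/81050615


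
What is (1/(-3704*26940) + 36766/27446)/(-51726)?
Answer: -1834361612357/70831514557212480 ≈ -2.5898e-5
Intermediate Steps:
(1/(-3704*26940) + 36766/27446)/(-51726) = (-1/3704*1/26940 + 36766*(1/27446))*(-1/51726) = (-1/99785760 + 18383/13723)*(-1/51726) = (1834361612357/1369359984480)*(-1/51726) = -1834361612357/70831514557212480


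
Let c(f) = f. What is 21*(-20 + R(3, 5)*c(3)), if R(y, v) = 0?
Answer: -420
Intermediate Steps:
21*(-20 + R(3, 5)*c(3)) = 21*(-20 + 0*3) = 21*(-20 + 0) = 21*(-20) = -420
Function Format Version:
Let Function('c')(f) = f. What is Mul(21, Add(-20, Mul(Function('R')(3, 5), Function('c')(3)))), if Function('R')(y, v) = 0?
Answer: -420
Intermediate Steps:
Mul(21, Add(-20, Mul(Function('R')(3, 5), Function('c')(3)))) = Mul(21, Add(-20, Mul(0, 3))) = Mul(21, Add(-20, 0)) = Mul(21, -20) = -420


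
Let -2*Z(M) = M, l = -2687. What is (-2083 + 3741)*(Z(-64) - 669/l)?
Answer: 143670674/2687 ≈ 53469.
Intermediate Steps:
Z(M) = -M/2
(-2083 + 3741)*(Z(-64) - 669/l) = (-2083 + 3741)*(-1/2*(-64) - 669/(-2687)) = 1658*(32 - 669*(-1/2687)) = 1658*(32 + 669/2687) = 1658*(86653/2687) = 143670674/2687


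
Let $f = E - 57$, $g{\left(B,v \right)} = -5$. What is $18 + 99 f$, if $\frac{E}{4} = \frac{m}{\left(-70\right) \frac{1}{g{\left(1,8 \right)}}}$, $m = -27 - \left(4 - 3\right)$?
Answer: $-6417$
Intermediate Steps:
$m = -28$ ($m = -27 - \left(4 - 3\right) = -27 - 1 = -28$)
$E = -8$ ($E = 4 \left(- \frac{28}{\left(-70\right) \frac{1}{-5}}\right) = 4 \left(- \frac{28}{\left(-70\right) \left(- \frac{1}{5}\right)}\right) = 4 \left(- \frac{28}{14}\right) = 4 \left(\left(-28\right) \frac{1}{14}\right) = 4 \left(-2\right) = -8$)
$f = -65$ ($f = -8 - 57 = -65$)
$18 + 99 f = 18 + 99 \left(-65\right) = 18 - 6435 = -6417$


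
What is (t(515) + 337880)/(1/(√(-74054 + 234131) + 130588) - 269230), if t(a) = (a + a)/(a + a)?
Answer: -7717801937454376782/6149691209513825621 + 1681*√160077/6149691209513825621 ≈ -1.2550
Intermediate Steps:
t(a) = 1 (t(a) = (2*a)/((2*a)) = (2*a)*(1/(2*a)) = 1)
(t(515) + 337880)/(1/(√(-74054 + 234131) + 130588) - 269230) = (1 + 337880)/(1/(√(-74054 + 234131) + 130588) - 269230) = 337881/(1/(√160077 + 130588) - 269230) = 337881/(1/(130588 + √160077) - 269230) = 337881/(-269230 + 1/(130588 + √160077))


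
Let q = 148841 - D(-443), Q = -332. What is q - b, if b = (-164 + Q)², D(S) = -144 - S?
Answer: -97474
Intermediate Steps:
q = 148542 (q = 148841 - (-144 - 1*(-443)) = 148841 - (-144 + 443) = 148841 - 1*299 = 148841 - 299 = 148542)
b = 246016 (b = (-164 - 332)² = (-496)² = 246016)
q - b = 148542 - 1*246016 = 148542 - 246016 = -97474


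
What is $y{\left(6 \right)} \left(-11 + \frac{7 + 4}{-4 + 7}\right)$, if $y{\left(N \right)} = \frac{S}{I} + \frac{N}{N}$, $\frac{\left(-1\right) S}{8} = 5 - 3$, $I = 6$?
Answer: $\frac{110}{9} \approx 12.222$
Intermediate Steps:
$S = -16$ ($S = - 8 \left(5 - 3\right) = \left(-8\right) 2 = -16$)
$y{\left(N \right)} = - \frac{5}{3}$ ($y{\left(N \right)} = - \frac{16}{6} + \frac{N}{N} = \left(-16\right) \frac{1}{6} + 1 = - \frac{8}{3} + 1 = - \frac{5}{3}$)
$y{\left(6 \right)} \left(-11 + \frac{7 + 4}{-4 + 7}\right) = - \frac{5 \left(-11 + \frac{7 + 4}{-4 + 7}\right)}{3} = - \frac{5 \left(-11 + \frac{11}{3}\right)}{3} = \left(- \frac{5}{3}\right) \left(- \frac{22}{3}\right) = \frac{110}{9}$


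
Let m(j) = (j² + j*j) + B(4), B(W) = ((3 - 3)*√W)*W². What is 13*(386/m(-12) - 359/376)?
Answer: 33917/6768 ≈ 5.0114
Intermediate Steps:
B(W) = 0 (B(W) = (0*√W)*W² = 0*W² = 0)
m(j) = 2*j² (m(j) = (j² + j*j) + 0 = (j² + j²) + 0 = 2*j² + 0 = 2*j²)
13*(386/m(-12) - 359/376) = 13*(386/((2*(-12)²)) - 359/376) = 13*(386/((2*144)) - 359*1/376) = 13*(386/288 - 359/376) = 13*(386*(1/288) - 359/376) = 13*(193/144 - 359/376) = 13*(2609/6768) = 33917/6768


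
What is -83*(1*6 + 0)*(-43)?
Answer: 21414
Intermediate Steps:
-83*(1*6 + 0)*(-43) = -83*(6 + 0)*(-43) = -83*6*(-43) = -498*(-43) = 21414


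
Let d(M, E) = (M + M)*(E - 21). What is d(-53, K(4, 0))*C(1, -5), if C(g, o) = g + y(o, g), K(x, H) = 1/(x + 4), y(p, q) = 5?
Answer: 26553/2 ≈ 13277.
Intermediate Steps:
K(x, H) = 1/(4 + x)
C(g, o) = 5 + g (C(g, o) = g + 5 = 5 + g)
d(M, E) = 2*M*(-21 + E) (d(M, E) = (2*M)*(-21 + E) = 2*M*(-21 + E))
d(-53, K(4, 0))*C(1, -5) = (2*(-53)*(-21 + 1/(4 + 4)))*(5 + 1) = (2*(-53)*(-21 + 1/8))*6 = (2*(-53)*(-21 + ⅛))*6 = (2*(-53)*(-167/8))*6 = (8851/4)*6 = 26553/2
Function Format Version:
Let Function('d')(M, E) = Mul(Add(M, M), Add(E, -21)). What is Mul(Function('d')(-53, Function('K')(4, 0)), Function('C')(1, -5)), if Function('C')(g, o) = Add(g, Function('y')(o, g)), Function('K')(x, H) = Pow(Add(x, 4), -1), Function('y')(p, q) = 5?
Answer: Rational(26553, 2) ≈ 13277.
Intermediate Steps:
Function('K')(x, H) = Pow(Add(4, x), -1)
Function('C')(g, o) = Add(5, g) (Function('C')(g, o) = Add(g, 5) = Add(5, g))
Function('d')(M, E) = Mul(2, M, Add(-21, E)) (Function('d')(M, E) = Mul(Mul(2, M), Add(-21, E)) = Mul(2, M, Add(-21, E)))
Mul(Function('d')(-53, Function('K')(4, 0)), Function('C')(1, -5)) = Mul(Mul(2, -53, Add(-21, Pow(Add(4, 4), -1))), Add(5, 1)) = Mul(Mul(2, -53, Add(-21, Pow(8, -1))), 6) = Mul(Mul(2, -53, Add(-21, Rational(1, 8))), 6) = Mul(Mul(2, -53, Rational(-167, 8)), 6) = Mul(Rational(8851, 4), 6) = Rational(26553, 2)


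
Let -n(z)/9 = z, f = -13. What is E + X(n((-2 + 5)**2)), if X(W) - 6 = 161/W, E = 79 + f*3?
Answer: 3565/81 ≈ 44.012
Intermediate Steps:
n(z) = -9*z
E = 40 (E = 79 - 13*3 = 79 - 39 = 40)
X(W) = 6 + 161/W
E + X(n((-2 + 5)**2)) = 40 + (6 + 161/((-9*(-2 + 5)**2))) = 40 + (6 + 161/((-9*3**2))) = 40 + (6 + 161/((-9*9))) = 40 + (6 + 161/(-81)) = 40 + (6 + 161*(-1/81)) = 40 + (6 - 161/81) = 40 + 325/81 = 3565/81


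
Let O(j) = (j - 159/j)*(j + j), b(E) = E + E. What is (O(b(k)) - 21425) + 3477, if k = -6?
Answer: -17978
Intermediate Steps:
b(E) = 2*E
O(j) = 2*j*(j - 159/j) (O(j) = (j - 159/j)*(2*j) = 2*j*(j - 159/j))
(O(b(k)) - 21425) + 3477 = ((-318 + 2*(2*(-6))²) - 21425) + 3477 = ((-318 + 2*(-12)²) - 21425) + 3477 = ((-318 + 2*144) - 21425) + 3477 = ((-318 + 288) - 21425) + 3477 = (-30 - 21425) + 3477 = -21455 + 3477 = -17978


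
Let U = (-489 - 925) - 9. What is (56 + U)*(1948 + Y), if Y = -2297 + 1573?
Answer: -1673208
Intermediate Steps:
U = -1423 (U = -1414 - 9 = -1423)
Y = -724
(56 + U)*(1948 + Y) = (56 - 1423)*(1948 - 724) = -1367*1224 = -1673208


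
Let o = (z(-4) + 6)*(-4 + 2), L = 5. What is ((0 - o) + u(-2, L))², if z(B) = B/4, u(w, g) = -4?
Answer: 36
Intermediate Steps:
z(B) = B/4 (z(B) = B*(¼) = B/4)
o = -10 (o = ((¼)*(-4) + 6)*(-4 + 2) = (-1 + 6)*(-2) = 5*(-2) = -10)
((0 - o) + u(-2, L))² = ((0 - 1*(-10)) - 4)² = ((0 + 10) - 4)² = (10 - 4)² = 6² = 36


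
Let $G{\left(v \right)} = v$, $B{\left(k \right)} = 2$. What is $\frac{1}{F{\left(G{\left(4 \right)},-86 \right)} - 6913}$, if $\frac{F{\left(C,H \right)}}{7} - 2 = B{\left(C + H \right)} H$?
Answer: $- \frac{1}{8103} \approx -0.00012341$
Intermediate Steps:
$F{\left(C,H \right)} = 14 + 14 H$ ($F{\left(C,H \right)} = 14 + 7 \cdot 2 H = 14 + 14 H$)
$\frac{1}{F{\left(G{\left(4 \right)},-86 \right)} - 6913} = \frac{1}{\left(14 + 14 \left(-86\right)\right) - 6913} = \frac{1}{\left(14 - 1204\right) - 6913} = \frac{1}{-1190 - 6913} = \frac{1}{-8103} = - \frac{1}{8103}$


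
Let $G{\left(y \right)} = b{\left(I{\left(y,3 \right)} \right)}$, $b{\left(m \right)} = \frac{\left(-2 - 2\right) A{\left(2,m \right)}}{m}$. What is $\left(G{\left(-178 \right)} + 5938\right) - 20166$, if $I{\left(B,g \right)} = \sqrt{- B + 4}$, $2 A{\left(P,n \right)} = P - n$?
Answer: $-14226 - \frac{2 \sqrt{182}}{91} \approx -14226.0$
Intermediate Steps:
$A{\left(P,n \right)} = \frac{P}{2} - \frac{n}{2}$ ($A{\left(P,n \right)} = \frac{P - n}{2} = \frac{P}{2} - \frac{n}{2}$)
$I{\left(B,g \right)} = \sqrt{4 - B}$
$b{\left(m \right)} = \frac{-4 + 2 m}{m}$ ($b{\left(m \right)} = \frac{\left(-2 - 2\right) \left(\frac{1}{2} \cdot 2 - \frac{m}{2}\right)}{m} = \frac{\left(-4\right) \left(1 - \frac{m}{2}\right)}{m} = \frac{-4 + 2 m}{m}$)
$G{\left(y \right)} = 2 - \frac{4}{\sqrt{4 - y}}$
$\left(G{\left(-178 \right)} + 5938\right) - 20166 = \left(\left(2 - \frac{4}{\sqrt{4 - -178}}\right) + 5938\right) - 20166 = \left(\left(2 - \frac{4}{\sqrt{4 + 178}}\right) + 5938\right) - 20166 = \left(\left(2 - \frac{4}{\sqrt{182}}\right) + 5938\right) - 20166 = \left(\left(2 - 4 \frac{\sqrt{182}}{182}\right) + 5938\right) - 20166 = \left(\left(2 - \frac{2 \sqrt{182}}{91}\right) + 5938\right) - 20166 = \left(5940 - \frac{2 \sqrt{182}}{91}\right) - 20166 = -14226 - \frac{2 \sqrt{182}}{91}$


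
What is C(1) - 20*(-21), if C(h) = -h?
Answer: 419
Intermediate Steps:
C(1) - 20*(-21) = -1*1 - 20*(-21) = -1 + 420 = 419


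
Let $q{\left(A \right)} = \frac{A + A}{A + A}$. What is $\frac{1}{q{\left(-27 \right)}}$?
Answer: $1$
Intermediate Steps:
$q{\left(A \right)} = 1$ ($q{\left(A \right)} = \frac{2 A}{2 A} = 2 A \frac{1}{2 A} = 1$)
$\frac{1}{q{\left(-27 \right)}} = 1^{-1} = 1$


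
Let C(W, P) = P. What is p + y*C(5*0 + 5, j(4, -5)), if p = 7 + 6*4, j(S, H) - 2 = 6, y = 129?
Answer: 1063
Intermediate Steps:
j(S, H) = 8 (j(S, H) = 2 + 6 = 8)
p = 31 (p = 7 + 24 = 31)
p + y*C(5*0 + 5, j(4, -5)) = 31 + 129*8 = 31 + 1032 = 1063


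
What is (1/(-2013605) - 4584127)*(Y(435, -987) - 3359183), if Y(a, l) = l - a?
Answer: 6204094249292580156/402721 ≈ 1.5405e+13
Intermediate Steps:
(1/(-2013605) - 4584127)*(Y(435, -987) - 3359183) = (1/(-2013605) - 4584127)*((-987 - 1*435) - 3359183) = (-1/2013605 - 4584127)*((-987 - 435) - 3359183) = -9230621047836*(-1422 - 3359183)/2013605 = -9230621047836/2013605*(-3360605) = 6204094249292580156/402721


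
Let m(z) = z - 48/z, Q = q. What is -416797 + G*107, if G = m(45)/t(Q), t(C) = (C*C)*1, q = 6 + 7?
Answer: -1056509882/2535 ≈ -4.1677e+5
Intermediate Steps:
q = 13
Q = 13
t(C) = C² (t(C) = C²*1 = C²)
G = 659/2535 (G = (45 - 48/45)/(13²) = (45 - 48*1/45)/169 = (45 - 16/15)*(1/169) = (659/15)*(1/169) = 659/2535 ≈ 0.25996)
-416797 + G*107 = -416797 + (659/2535)*107 = -416797 + 70513/2535 = -1056509882/2535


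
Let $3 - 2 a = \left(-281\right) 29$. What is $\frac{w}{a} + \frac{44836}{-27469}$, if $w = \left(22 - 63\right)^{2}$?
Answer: $- \frac{136576147}{111963644} \approx -1.2198$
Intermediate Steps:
$w = 1681$ ($w = \left(-41\right)^{2} = 1681$)
$a = 4076$ ($a = \frac{3}{2} - \frac{\left(-281\right) 29}{2} = \frac{3}{2} - - \frac{8149}{2} = \frac{3}{2} + \frac{8149}{2} = 4076$)
$\frac{w}{a} + \frac{44836}{-27469} = \frac{1681}{4076} + \frac{44836}{-27469} = 1681 \cdot \frac{1}{4076} + 44836 \left(- \frac{1}{27469}\right) = \frac{1681}{4076} - \frac{44836}{27469} = - \frac{136576147}{111963644}$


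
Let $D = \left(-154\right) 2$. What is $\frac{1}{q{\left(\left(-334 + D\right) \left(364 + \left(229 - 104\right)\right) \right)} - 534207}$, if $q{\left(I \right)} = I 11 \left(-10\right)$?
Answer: $\frac{1}{33998973} \approx 2.9413 \cdot 10^{-8}$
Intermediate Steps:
$D = -308$
$q{\left(I \right)} = - 110 I$ ($q{\left(I \right)} = 11 I \left(-10\right) = - 110 I$)
$\frac{1}{q{\left(\left(-334 + D\right) \left(364 + \left(229 - 104\right)\right) \right)} - 534207} = \frac{1}{- 110 \left(-334 - 308\right) \left(364 + \left(229 - 104\right)\right) - 534207} = \frac{1}{- 110 \left(- 642 \left(364 + \left(229 - 104\right)\right)\right) - 534207} = \frac{1}{- 110 \left(- 642 \left(364 + 125\right)\right) - 534207} = \frac{1}{- 110 \left(\left(-642\right) 489\right) - 534207} = \frac{1}{\left(-110\right) \left(-313938\right) - 534207} = \frac{1}{34533180 - 534207} = \frac{1}{33998973}$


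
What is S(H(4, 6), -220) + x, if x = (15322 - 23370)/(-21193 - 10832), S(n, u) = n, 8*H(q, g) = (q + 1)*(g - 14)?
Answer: -152077/32025 ≈ -4.7487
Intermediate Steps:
H(q, g) = (1 + q)*(-14 + g)/8 (H(q, g) = ((q + 1)*(g - 14))/8 = ((1 + q)*(-14 + g))/8 = (1 + q)*(-14 + g)/8)
x = 8048/32025 (x = -8048/(-32025) = -8048*(-1/32025) = 8048/32025 ≈ 0.25130)
S(H(4, 6), -220) + x = (-7/4 - 7/4*4 + (1/8)*6 + (1/8)*6*4) + 8048/32025 = (-7/4 - 7 + 3/4 + 3) + 8048/32025 = -5 + 8048/32025 = -152077/32025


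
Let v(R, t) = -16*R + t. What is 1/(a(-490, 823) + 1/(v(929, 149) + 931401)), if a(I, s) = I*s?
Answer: -916686/369671963219 ≈ -2.4797e-6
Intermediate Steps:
v(R, t) = t - 16*R
1/(a(-490, 823) + 1/(v(929, 149) + 931401)) = 1/(-490*823 + 1/((149 - 16*929) + 931401)) = 1/(-403270 + 1/((149 - 14864) + 931401)) = 1/(-403270 + 1/(-14715 + 931401)) = 1/(-403270 + 1/916686) = 1/(-369671963219/916686) = -916686/369671963219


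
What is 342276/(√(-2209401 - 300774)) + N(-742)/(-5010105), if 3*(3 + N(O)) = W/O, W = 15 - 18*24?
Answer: 2087/3717497910 - 114092*I*√100407/167345 ≈ 5.614e-7 - 216.04*I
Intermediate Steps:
W = -417 (W = 15 - 432 = -417)
N(O) = -3 - 139/O (N(O) = -3 + (-417/O)/3 = -3 - 139/O)
342276/(√(-2209401 - 300774)) + N(-742)/(-5010105) = 342276/(√(-2209401 - 300774)) + (-3 - 139/(-742))/(-5010105) = 342276/(√(-2510175)) + (-3 - 139*(-1/742))*(-1/5010105) = 342276/((5*I*√100407)) + (-3 + 139/742)*(-1/5010105) = 342276*(-I*√100407/502035) - 2087/742*(-1/5010105) = -114092*I*√100407/167345 + 2087/3717497910 = 2087/3717497910 - 114092*I*√100407/167345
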